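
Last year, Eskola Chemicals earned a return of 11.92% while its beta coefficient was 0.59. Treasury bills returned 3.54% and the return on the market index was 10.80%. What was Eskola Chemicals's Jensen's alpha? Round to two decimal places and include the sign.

+4.10%

Market excess return = 10.80% − 3.54% = 7.26%
CAPM benchmark = R_f + β(R_m − R_f) = 3.54% + 0.59 × 7.26% = 7.8234%
α = actual − benchmark = 11.92% − 7.8234% = +4.10%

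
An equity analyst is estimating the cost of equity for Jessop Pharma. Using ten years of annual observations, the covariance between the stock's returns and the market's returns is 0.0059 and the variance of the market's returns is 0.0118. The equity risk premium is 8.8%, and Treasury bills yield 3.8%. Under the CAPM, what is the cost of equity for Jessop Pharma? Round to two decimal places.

8.20%

β = Cov(R_i, R_m) / Var(R_m) = 0.0059 / 0.0118 = 0.5000
E(R) = R_f + β × MRP = 3.8% + 0.5000 × 8.8% = 8.20%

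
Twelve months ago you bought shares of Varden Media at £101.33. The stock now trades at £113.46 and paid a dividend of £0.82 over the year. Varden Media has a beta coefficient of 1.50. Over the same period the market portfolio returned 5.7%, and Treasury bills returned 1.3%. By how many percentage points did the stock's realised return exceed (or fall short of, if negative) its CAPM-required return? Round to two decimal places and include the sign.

+4.88%

Realised HPR = (P1 + D1 − P0) / P0 = (113.46 + 0.82 − 101.33) / 101.33 = 12.95 / 101.33 = 12.7800%
MRP = 5.7% − 1.3% = 4.40%
CAPM required = R_f + β·MRP = 1.3% + 1.50 × 4.4% = 7.9000%
α = realised − required = 12.7800% − 7.9000% = +4.88%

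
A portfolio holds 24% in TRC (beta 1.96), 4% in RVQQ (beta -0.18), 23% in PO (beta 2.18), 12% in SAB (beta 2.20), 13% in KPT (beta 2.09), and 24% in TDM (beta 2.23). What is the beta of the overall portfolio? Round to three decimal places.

2.036

β_P = Σ w_i β_i = 0.24×1.96 + 0.04×-0.18 + 0.23×2.18 + 0.12×2.20 + 0.13×2.09 + 0.24×2.23 = 2.0355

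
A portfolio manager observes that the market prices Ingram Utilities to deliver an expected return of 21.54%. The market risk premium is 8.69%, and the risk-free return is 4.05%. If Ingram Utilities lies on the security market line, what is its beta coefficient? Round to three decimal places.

2.013

β = (E(R) − R_f) / MRP = (21.54% − 4.05%) / 8.69% = 17.49% / 8.69% = 2.013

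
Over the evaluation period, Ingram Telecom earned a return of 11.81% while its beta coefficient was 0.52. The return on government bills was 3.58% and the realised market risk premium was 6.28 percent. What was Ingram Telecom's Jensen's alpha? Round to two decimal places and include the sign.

+4.96%

CAPM benchmark = R_f + β(R_m − R_f) = 3.58% + 0.52 × 6.28% = 6.8456%
α = actual − benchmark = 11.81% − 6.8456% = +4.96%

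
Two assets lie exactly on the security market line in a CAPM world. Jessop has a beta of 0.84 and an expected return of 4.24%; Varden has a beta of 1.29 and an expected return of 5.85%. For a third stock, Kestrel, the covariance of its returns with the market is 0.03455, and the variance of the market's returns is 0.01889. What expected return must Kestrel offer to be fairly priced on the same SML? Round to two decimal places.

MRP = (5.85% − 4.24%) / (1.29 − 0.84) = 3.5778%
R_f = 4.24% − 0.84 × 3.5778% = 1.2346%
β_Kestrel = Cov / Var(R_m) = 0.03455 / 0.01889 = 1.8290
E(R_Kestrel) = R_f + β × MRP = 1.2346% + 1.8290 × 3.5778% = 7.78%

7.78%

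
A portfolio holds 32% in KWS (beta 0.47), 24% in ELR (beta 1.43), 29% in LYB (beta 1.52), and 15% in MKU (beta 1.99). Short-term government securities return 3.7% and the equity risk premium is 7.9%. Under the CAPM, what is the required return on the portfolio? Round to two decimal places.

β_P = Σ w_i β_i = 0.32×0.47 + 0.24×1.43 + 0.29×1.52 + 0.15×1.99 = 1.2329
E(R_P) = R_f + β_P × MRP = 3.7% + 1.2329 × 7.9% = 13.44%

13.44%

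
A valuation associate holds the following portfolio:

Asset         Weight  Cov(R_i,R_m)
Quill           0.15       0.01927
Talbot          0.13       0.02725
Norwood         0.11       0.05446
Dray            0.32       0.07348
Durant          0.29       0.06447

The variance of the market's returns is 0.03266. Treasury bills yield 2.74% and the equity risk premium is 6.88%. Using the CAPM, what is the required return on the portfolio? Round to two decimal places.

14.25%

β_Quill = 0.01927 / 0.03266 = 0.5900
β_Talbot = 0.02725 / 0.03266 = 0.8344
β_Norwood = 0.05446 / 0.03266 = 1.6675
β_Dray = 0.07348 / 0.03266 = 2.2498
β_Durant = 0.06447 / 0.03266 = 1.9740
β_P = Σ w_i β_i = 0.15×0.5900 + 0.13×0.8344 + 0.11×1.6675 + 0.32×2.2498 + 0.29×1.9740 = 1.6728
E(R_P) = R_f + β_P × MRP = 2.74% + 1.6728 × 6.88% = 14.25%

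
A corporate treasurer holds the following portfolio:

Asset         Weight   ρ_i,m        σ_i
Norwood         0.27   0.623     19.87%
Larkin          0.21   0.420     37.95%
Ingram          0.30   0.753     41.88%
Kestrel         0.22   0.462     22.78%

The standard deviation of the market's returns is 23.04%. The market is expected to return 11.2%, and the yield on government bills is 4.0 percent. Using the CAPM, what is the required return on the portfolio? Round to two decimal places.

9.77%

β_Norwood = 0.623 × 19.87% / 23.04% = 0.5373
β_Larkin = 0.420 × 37.95% / 23.04% = 0.6918
β_Ingram = 0.753 × 41.88% / 23.04% = 1.3687
β_Kestrel = 0.462 × 22.78% / 23.04% = 0.4568
β_P = Σ w_i β_i = 0.27×0.5373 + 0.21×0.6918 + 0.30×1.3687 + 0.22×0.4568 = 0.8015
MRP = 11.2% − 4.0% = 7.20%
E(R_P) = R_f + β_P × MRP = 4.0% + 0.8015 × 7.2% = 9.77%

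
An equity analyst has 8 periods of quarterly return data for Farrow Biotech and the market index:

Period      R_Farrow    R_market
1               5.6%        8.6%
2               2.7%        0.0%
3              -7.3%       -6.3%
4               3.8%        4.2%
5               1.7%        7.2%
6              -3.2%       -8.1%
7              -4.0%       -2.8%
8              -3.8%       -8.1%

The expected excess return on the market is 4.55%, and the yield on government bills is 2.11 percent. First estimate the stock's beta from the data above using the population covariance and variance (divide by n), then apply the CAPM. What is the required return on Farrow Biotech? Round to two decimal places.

Mean R_i = (5.6 + 2.7 − 7.3 + 3.8 + 1.7 − 3.2 − 4.0 − 3.8) / 8 = -0.5625%
Mean R_m = (8.6 + 0.0 − 6.3 + 4.2 + 7.2 − 8.1 − 2.8 − 8.1) / 8 = -0.6625%
Σ(R_i − R̄_i)(R_m − R̄_m) = 187.2688  ⇒  Cov = 187.2688 / 8 = 23.4086
Σ(R_m − R̄_m)² = 318.6788  ⇒  Var(R_m) = 318.6788 / 8 = 39.8349
β = Cov / Var(R_m) = 23.4086 / 39.8349 = 0.5876
E(R) = R_f + β × MRP = 2.11% + 0.5876 × 4.55% = 4.78%

4.78%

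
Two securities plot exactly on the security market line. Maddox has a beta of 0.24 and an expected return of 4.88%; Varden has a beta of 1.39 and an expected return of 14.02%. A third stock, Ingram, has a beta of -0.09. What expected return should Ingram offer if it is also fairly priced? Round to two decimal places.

MRP (SML slope) = (14.02% − 4.88%) / (1.39 − 0.24) = 9.14% / 1.15 = 7.9478%
R_f (intercept) = 4.88% − 0.24 × 7.9478% = 2.9725%
E(R_Ingram) = R_f + β × MRP = 2.9725% + -0.09 × 7.9478% = 2.26%

2.26%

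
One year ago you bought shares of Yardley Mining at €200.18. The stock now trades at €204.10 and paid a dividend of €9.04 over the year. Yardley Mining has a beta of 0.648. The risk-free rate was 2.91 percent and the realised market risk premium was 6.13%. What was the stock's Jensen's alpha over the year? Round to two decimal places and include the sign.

-0.41%

Realised HPR = (P1 + D1 − P0) / P0 = (204.10 + 9.04 − 200.18) / 200.18 = 12.96 / 200.18 = 6.4742%
CAPM required = R_f + β·MRP = 2.91% + 0.648 × 6.13% = 6.88224%
α = realised − required = 6.4742% − 6.88224% = -0.41%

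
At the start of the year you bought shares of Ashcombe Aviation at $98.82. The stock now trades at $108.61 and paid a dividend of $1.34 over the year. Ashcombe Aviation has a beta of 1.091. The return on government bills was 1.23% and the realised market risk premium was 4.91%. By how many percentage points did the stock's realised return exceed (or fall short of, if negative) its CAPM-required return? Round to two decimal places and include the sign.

Realised HPR = (P1 + D1 − P0) / P0 = (108.61 + 1.34 − 98.82) / 98.82 = 11.13 / 98.82 = 11.2629%
CAPM required = R_f + β·MRP = 1.23% + 1.091 × 4.91% = 6.58681%
α = realised − required = 11.2629% − 6.58681% = +4.68%

+4.68%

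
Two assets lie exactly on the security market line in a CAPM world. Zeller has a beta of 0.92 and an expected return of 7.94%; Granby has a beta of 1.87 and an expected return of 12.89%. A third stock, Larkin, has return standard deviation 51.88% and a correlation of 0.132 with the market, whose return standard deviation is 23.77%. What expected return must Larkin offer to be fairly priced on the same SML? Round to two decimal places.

4.65%

MRP = (12.89% − 7.94%) / (1.87 − 0.92) = 5.2105%
R_f = 7.94% − 0.92 × 5.2105% = 3.1463%
β_Larkin = ρ·σ_i/σ_m = 0.132 × 51.88 / 23.77 = 0.2881
E(R_Larkin) = R_f + β × MRP = 3.1463% + 0.2881 × 5.2105% = 4.65%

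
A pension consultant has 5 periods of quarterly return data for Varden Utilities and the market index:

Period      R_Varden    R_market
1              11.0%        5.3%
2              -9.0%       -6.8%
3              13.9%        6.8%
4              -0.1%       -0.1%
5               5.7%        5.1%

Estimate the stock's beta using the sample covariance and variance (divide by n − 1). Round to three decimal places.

1.586

Mean R_i = (11.0 − 9.0 + 13.9 − 0.1 + 5.7) / 5 = 4.3000%
Mean R_m = (5.3 − 6.8 + 6.8 − 0.1 + 5.1) / 5 = 2.0600%
Σ(R_i − R̄_i)(R_m − R̄_m) = 198.8100  ⇒  Cov = 198.8100 / 4 = 49.7025
Σ(R_m − R̄_m)² = 125.3720  ⇒  Var(R_m) = 125.3720 / 4 = 31.3430
β = Cov / Var(R_m) = 49.7025 / 31.3430 = 1.5858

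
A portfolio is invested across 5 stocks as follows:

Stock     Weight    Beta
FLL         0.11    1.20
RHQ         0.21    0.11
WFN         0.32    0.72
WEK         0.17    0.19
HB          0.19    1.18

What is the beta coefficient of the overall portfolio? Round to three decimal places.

β_P = Σ w_i β_i = 0.11×1.20 + 0.21×0.11 + 0.32×0.72 + 0.17×0.19 + 0.19×1.18 = 0.6420

0.642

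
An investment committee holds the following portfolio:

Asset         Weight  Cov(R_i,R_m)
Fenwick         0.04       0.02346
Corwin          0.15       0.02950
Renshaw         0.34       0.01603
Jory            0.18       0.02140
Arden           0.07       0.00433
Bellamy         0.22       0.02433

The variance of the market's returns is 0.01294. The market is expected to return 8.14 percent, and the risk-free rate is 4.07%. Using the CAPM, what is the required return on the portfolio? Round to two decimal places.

β_Fenwick = 0.02346 / 0.01294 = 1.8130
β_Corwin = 0.02950 / 0.01294 = 2.2798
β_Renshaw = 0.01603 / 0.01294 = 1.2388
β_Jory = 0.02140 / 0.01294 = 1.6538
β_Arden = 0.00433 / 0.01294 = 0.3346
β_Bellamy = 0.02433 / 0.01294 = 1.8802
β_P = Σ w_i β_i = 0.04×1.8130 + 0.15×2.2798 + 0.34×1.2388 + 0.18×1.6538 + 0.07×0.3346 + 0.22×1.8802 = 1.5704
MRP = 8.14% − 4.07% = 4.07%
E(R_P) = R_f + β_P × MRP = 4.07% + 1.5704 × 4.07% = 10.46%

10.46%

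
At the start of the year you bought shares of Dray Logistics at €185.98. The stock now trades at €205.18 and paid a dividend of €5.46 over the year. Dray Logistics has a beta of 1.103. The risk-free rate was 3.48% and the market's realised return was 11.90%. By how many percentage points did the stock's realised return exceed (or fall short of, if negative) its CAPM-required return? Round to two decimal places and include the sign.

+0.49%

Realised HPR = (P1 + D1 − P0) / P0 = (205.18 + 5.46 − 185.98) / 185.98 = 24.66 / 185.98 = 13.2595%
MRP = 11.90% − 3.48% = 8.42%
CAPM required = R_f + β·MRP = 3.48% + 1.103 × 8.42% = 12.76726%
α = realised − required = 13.2595% − 12.76726% = +0.49%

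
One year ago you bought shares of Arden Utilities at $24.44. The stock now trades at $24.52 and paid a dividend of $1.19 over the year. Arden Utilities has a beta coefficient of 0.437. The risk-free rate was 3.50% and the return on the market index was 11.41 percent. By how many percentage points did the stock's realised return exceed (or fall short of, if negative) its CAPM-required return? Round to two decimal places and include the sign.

Realised HPR = (P1 + D1 − P0) / P0 = (24.52 + 1.19 − 24.44) / 24.44 = 1.27 / 24.44 = 5.1964%
MRP = 11.41% − 3.50% = 7.91%
CAPM required = R_f + β·MRP = 3.50% + 0.437 × 7.91% = 6.95667%
α = realised − required = 5.1964% − 6.95667% = -1.76%

-1.76%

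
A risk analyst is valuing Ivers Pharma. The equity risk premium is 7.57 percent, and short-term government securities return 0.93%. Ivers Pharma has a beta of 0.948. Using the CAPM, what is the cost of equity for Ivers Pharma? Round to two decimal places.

E(R) = R_f + β × MRP = 0.93% + 0.948 × 7.57% = 8.11%

8.11%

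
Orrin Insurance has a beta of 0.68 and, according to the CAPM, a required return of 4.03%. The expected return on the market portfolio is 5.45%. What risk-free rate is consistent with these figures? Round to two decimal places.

1.01%

E(R) = R_f + β(E(R_m) − R_f) = R_f(1 − β) + β·E(R_m)
4.03% = R_f × (1 − 0.68) + 0.68 × 5.45%
4.03% = R_f × 0.32 + 3.7060%
R_f = (4.03% − 3.7060%) / 0.32 = 1.01%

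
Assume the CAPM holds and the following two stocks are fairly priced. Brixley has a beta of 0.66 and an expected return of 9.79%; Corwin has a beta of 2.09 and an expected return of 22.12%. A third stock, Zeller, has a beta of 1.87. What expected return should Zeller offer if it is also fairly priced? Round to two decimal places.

MRP (SML slope) = (22.12% − 9.79%) / (2.09 − 0.66) = 12.33% / 1.43 = 8.6224%
R_f (intercept) = 9.79% − 0.66 × 8.6224% = 4.0992%
E(R_Zeller) = R_f + β × MRP = 4.0992% + 1.87 × 8.6224% = 20.22%

20.22%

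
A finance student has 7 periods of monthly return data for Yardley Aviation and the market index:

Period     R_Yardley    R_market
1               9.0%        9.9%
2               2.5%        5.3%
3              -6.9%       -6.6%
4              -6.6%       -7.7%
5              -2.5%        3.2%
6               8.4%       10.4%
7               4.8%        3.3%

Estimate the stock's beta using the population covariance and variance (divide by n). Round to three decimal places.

0.868

Mean R_i = (9.0 + 2.5 − 6.9 − 6.6 − 2.5 + 8.4 + 4.8) / 7 = 1.2429%
Mean R_m = (9.9 + 5.3 − 6.6 − 7.7 + 3.2 + 10.4 + 3.3) / 7 = 2.5429%
Σ(R_i − R̄_i)(R_m − R̄_m) = 271.7871  ⇒  Cov = 271.7871 / 7 = 38.8267
Σ(R_m − R̄_m)² = 312.9771  ⇒  Var(R_m) = 312.9771 / 7 = 44.7110
β = Cov / Var(R_m) = 38.8267 / 44.7110 = 0.8684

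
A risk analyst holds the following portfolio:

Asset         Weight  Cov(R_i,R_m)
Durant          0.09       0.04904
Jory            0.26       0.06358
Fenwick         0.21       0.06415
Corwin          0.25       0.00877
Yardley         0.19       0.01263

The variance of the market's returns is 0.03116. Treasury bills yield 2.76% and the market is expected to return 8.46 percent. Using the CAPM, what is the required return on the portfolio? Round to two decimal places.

β_Durant = 0.04904 / 0.03116 = 1.5738
β_Jory = 0.06358 / 0.03116 = 2.0404
β_Fenwick = 0.06415 / 0.03116 = 2.0587
β_Corwin = 0.00877 / 0.03116 = 0.2815
β_Yardley = 0.01263 / 0.03116 = 0.4053
β_P = Σ w_i β_i = 0.09×1.5738 + 0.26×2.0404 + 0.21×2.0587 + 0.25×0.2815 + 0.19×0.4053 = 1.2519
MRP = 8.46% − 2.76% = 5.70%
E(R_P) = R_f + β_P × MRP = 2.76% + 1.2519 × 5.70% = 9.90%

9.90%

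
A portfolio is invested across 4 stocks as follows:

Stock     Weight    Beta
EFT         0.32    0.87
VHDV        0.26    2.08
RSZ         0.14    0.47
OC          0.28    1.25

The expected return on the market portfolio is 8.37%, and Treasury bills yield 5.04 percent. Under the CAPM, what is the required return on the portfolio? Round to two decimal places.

β_P = Σ w_i β_i = 0.32×0.87 + 0.26×2.08 + 0.14×0.47 + 0.28×1.25 = 1.2350
MRP = 8.37% − 5.04% = 3.33%
E(R_P) = R_f + β_P × MRP = 5.04% + 1.2350 × 3.33% = 9.15%

9.15%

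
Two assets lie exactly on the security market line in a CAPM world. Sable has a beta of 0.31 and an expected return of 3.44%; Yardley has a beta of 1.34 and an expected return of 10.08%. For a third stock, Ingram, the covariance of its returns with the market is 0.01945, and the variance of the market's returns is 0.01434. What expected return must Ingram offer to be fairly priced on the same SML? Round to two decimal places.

MRP = (10.08% − 3.44%) / (1.34 − 0.31) = 6.4466%
R_f = 3.44% − 0.31 × 6.4466% = 1.4416%
β_Ingram = Cov / Var(R_m) = 0.01945 / 0.01434 = 1.3563
E(R_Ingram) = R_f + β × MRP = 1.4416% + 1.3563 × 6.4466% = 10.19%

10.19%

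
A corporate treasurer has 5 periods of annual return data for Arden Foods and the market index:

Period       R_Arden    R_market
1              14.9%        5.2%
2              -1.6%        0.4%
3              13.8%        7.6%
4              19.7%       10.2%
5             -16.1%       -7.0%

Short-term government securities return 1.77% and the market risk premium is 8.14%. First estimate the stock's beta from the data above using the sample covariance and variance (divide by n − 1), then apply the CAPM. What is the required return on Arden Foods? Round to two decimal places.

Mean R_i = (14.9 − 1.6 + 13.8 + 19.7 − 16.1) / 5 = 6.1400%
Mean R_m = (5.2 + 0.4 + 7.6 + 10.2 − 7.0) / 5 = 3.2800%
Σ(R_i − R̄_i)(R_m − R̄_m) = 394.6640  ⇒  Cov = 394.6640 / 4 = 98.6660
Σ(R_m − R̄_m)² = 184.2080  ⇒  Var(R_m) = 184.2080 / 4 = 46.0520
β = Cov / Var(R_m) = 98.6660 / 46.0520 = 2.1425
E(R) = R_f + β × MRP = 1.77% + 2.1425 × 8.14% = 19.21%

19.21%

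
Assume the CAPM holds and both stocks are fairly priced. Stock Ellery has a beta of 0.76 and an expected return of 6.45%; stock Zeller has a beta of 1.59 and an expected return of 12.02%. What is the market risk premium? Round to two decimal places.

Both satisfy E(R) = R_f + β·MRP, so the slope of the SML is
MRP = (12.02% − 6.45%) / (1.59 − 0.76) = 5.57% / 0.83 = 6.7108%

6.71%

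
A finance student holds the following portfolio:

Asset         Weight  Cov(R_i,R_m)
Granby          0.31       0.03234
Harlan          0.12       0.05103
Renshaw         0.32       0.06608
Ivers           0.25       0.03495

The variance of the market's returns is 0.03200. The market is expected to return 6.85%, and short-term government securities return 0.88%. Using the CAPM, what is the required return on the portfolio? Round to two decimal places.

9.47%

β_Granby = 0.03234 / 0.03200 = 1.0106
β_Harlan = 0.05103 / 0.03200 = 1.5947
β_Renshaw = 0.06608 / 0.03200 = 2.0650
β_Ivers = 0.03495 / 0.03200 = 1.0922
β_P = Σ w_i β_i = 0.31×1.0106 + 0.12×1.5947 + 0.32×2.0650 + 0.25×1.0922 = 1.4385
MRP = 6.85% − 0.88% = 5.97%
E(R_P) = R_f + β_P × MRP = 0.88% + 1.4385 × 5.97% = 9.47%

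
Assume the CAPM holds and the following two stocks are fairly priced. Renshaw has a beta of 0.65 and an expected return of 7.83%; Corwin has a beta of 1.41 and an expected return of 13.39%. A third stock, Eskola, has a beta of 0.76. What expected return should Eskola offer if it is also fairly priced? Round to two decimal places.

MRP (SML slope) = (13.39% − 7.83%) / (1.41 − 0.65) = 5.56% / 0.76 = 7.3158%
R_f (intercept) = 7.83% − 0.65 × 7.3158% = 3.0747%
E(R_Eskola) = R_f + β × MRP = 3.0747% + 0.76 × 7.3158% = 8.63%

8.63%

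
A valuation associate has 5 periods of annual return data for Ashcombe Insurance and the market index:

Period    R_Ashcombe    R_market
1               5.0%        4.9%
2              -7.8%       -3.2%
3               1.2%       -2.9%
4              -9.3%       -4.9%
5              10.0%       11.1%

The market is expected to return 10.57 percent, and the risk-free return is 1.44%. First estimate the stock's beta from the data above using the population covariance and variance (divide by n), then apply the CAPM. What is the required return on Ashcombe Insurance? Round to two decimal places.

Mean R_i = (5.0 − 7.8 + 1.2 − 9.3 + 10.0) / 5 = -0.1800%
Mean R_m = (4.9 − 3.2 − 2.9 − 4.9 + 11.1) / 5 = 1.0000%
Σ(R_i − R̄_i)(R_m − R̄_m) = 203.4500  ⇒  Cov = 203.4500 / 5 = 40.6900
Σ(R_m − R̄_m)² = 184.8800  ⇒  Var(R_m) = 184.8800 / 5 = 36.9760
β = Cov / Var(R_m) = 40.6900 / 36.9760 = 1.1004
MRP = 10.57% − 1.44% = 9.13%
E(R) = R_f + β × MRP = 1.44% + 1.1004 × 9.13% = 11.49%

11.49%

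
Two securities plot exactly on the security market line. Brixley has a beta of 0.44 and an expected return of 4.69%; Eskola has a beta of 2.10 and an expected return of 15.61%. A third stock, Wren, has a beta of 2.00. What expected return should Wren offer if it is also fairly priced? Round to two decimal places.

MRP (SML slope) = (15.61% − 4.69%) / (2.10 − 0.44) = 10.92% / 1.66 = 6.5783%
R_f (intercept) = 4.69% − 0.44 × 6.5783% = 1.7955%
E(R_Wren) = R_f + β × MRP = 1.7955% + 2.00 × 6.5783% = 14.95%

14.95%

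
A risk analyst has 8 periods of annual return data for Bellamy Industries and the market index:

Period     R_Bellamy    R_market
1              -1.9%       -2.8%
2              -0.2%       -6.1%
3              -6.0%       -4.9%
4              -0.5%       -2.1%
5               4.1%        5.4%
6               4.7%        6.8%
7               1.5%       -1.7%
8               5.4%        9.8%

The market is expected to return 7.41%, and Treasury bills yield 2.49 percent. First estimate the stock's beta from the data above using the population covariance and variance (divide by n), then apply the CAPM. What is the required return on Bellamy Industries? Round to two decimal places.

5.25%

Mean R_i = (-1.9 − 0.2 − 6.0 − 0.5 + 4.1 + 4.7 + 1.5 + 5.4) / 8 = 0.8875%
Mean R_m = (-2.8 − 6.1 − 4.9 − 2.1 + 5.4 + 6.8 − 1.7 + 9.8) / 8 = 0.5500%
Σ(R_i − R̄_i)(R_m − R̄_m) = 137.5550  ⇒  Cov = 137.5550 / 8 = 17.1944
Σ(R_m − R̄_m)² = 245.3800  ⇒  Var(R_m) = 245.3800 / 8 = 30.6725
β = Cov / Var(R_m) = 17.1944 / 30.6725 = 0.5606
MRP = 7.41% − 2.49% = 4.92%
E(R) = R_f + β × MRP = 2.49% + 0.5606 × 4.92% = 5.25%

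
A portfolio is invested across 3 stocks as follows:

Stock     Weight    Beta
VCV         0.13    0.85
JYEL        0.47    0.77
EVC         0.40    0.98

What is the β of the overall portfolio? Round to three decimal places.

0.864

β_P = Σ w_i β_i = 0.13×0.85 + 0.47×0.77 + 0.40×0.98 = 0.8644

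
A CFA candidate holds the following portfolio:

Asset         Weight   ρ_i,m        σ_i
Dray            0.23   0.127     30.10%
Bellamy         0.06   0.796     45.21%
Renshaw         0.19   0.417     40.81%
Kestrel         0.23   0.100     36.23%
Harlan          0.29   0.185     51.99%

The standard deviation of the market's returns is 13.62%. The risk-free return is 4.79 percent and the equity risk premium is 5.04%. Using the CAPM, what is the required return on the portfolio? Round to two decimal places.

β_Dray = 0.127 × 30.10% / 13.62% = 0.2807
β_Bellamy = 0.796 × 45.21% / 13.62% = 2.6422
β_Renshaw = 0.417 × 40.81% / 13.62% = 1.2495
β_Kestrel = 0.100 × 36.23% / 13.62% = 0.2660
β_Harlan = 0.185 × 51.99% / 13.62% = 0.7062
β_P = Σ w_i β_i = 0.23×0.2807 + 0.06×2.6422 + 0.19×1.2495 + 0.23×0.2660 + 0.29×0.7062 = 0.7265
E(R_P) = R_f + β_P × MRP = 4.79% + 0.7265 × 5.04% = 8.45%

8.45%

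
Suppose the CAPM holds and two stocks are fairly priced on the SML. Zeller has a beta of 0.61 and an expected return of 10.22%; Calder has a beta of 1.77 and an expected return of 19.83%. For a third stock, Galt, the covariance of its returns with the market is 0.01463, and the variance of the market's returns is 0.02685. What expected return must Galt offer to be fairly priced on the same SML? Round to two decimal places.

9.68%

MRP = (19.83% − 10.22%) / (1.77 − 0.61) = 8.2845%
R_f = 10.22% − 0.61 × 8.2845% = 5.1665%
β_Galt = Cov / Var(R_m) = 0.01463 / 0.02685 = 0.5449
E(R_Galt) = R_f + β × MRP = 5.1665% + 0.5449 × 8.2845% = 9.68%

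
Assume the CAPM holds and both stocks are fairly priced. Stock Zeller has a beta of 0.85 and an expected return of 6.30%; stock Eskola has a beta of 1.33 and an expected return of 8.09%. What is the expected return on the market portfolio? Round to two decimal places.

6.86%

Both satisfy E(R) = R_f + β·MRP, so the slope of the SML is
MRP = (8.09% − 6.30%) / (1.33 − 0.85) = 1.79% / 0.48 = 3.7292%
R_f = E(R_Zeller) − β_Zeller·MRP = 6.30% − 0.85 × 3.7292% = 3.1302%
E(R_m) = R_f + MRP = 3.1302% + 3.7292% = 6.86%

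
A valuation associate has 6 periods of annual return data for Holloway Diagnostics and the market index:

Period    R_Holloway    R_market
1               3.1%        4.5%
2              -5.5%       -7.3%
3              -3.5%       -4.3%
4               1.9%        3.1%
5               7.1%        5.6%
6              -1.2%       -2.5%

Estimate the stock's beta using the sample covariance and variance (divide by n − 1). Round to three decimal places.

0.849

Mean R_i = (3.1 − 5.5 − 3.5 + 1.9 + 7.1 − 1.2) / 6 = 0.3167%
Mean R_m = (4.5 − 7.3 − 4.3 + 3.1 + 5.6 − 2.5) / 6 = -0.1500%
Σ(R_i − R̄_i)(R_m − R̄_m) = 118.0850  ⇒  Cov = 118.0850 / 5 = 23.6170
Σ(R_m − R̄_m)² = 139.1150  ⇒  Var(R_m) = 139.1150 / 5 = 27.8230
β = Cov / Var(R_m) = 23.6170 / 27.8230 = 0.8488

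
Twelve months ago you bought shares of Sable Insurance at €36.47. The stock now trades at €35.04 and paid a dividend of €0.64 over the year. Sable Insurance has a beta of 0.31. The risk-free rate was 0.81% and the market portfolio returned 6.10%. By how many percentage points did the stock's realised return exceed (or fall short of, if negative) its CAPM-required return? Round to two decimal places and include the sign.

-4.62%

Realised HPR = (P1 + D1 − P0) / P0 = (35.04 + 0.64 − 36.47) / 36.47 = -0.79 / 36.47 = -2.1662%
MRP = 6.10% − 0.81% = 5.29%
CAPM required = R_f + β·MRP = 0.81% + 0.31 × 5.29% = 2.4499%
α = realised − required = -2.1662% − 2.4499% = -4.62%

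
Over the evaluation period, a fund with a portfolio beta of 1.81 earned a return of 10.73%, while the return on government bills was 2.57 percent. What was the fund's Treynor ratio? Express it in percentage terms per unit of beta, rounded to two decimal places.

4.51%

Treynor = (R_P − R_f) / β_P = (10.73% − 2.57%) / 1.8100 = 8.16% / 1.8100 = 4.51%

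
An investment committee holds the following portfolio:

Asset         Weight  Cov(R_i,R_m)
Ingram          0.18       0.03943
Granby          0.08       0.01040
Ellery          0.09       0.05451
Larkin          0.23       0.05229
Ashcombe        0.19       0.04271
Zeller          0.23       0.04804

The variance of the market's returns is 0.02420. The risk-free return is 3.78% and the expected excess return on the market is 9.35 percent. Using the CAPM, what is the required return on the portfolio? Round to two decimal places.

β_Ingram = 0.03943 / 0.02420 = 1.6293
β_Granby = 0.01040 / 0.02420 = 0.4298
β_Ellery = 0.05451 / 0.02420 = 2.2525
β_Larkin = 0.05229 / 0.02420 = 2.1607
β_Ashcombe = 0.04271 / 0.02420 = 1.7649
β_Zeller = 0.04804 / 0.02420 = 1.9851
β_P = Σ w_i β_i = 0.18×1.6293 + 0.08×0.4298 + 0.09×2.2525 + 0.23×2.1607 + 0.19×1.7649 + 0.23×1.9851 = 1.8192
E(R_P) = R_f + β_P × MRP = 3.78% + 1.8192 × 9.35% = 20.79%

20.79%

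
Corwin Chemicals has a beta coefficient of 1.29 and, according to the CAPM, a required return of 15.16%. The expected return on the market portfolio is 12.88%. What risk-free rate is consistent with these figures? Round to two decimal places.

5.02%

E(R) = R_f + β(E(R_m) − R_f) = R_f(1 − β) + β·E(R_m)
15.16% = R_f × (1 − 1.29) + 1.29 × 12.88%
15.16% = R_f × -0.29 + 16.6152%
R_f = (15.16% − 16.6152%) / -0.29 = 5.02%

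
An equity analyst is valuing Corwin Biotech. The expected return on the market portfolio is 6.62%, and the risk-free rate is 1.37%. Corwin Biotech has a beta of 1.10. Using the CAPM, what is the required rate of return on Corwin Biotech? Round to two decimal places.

Market risk premium = E(R_m) − R_f = 6.62% − 1.37% = 5.25%
E(R) = R_f + β × MRP = 1.37% + 1.10 × 5.25% = 7.15%

7.15%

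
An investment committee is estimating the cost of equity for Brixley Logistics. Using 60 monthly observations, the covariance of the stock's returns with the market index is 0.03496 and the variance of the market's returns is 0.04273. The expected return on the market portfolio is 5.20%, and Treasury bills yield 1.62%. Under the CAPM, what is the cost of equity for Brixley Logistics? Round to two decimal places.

4.55%

β = Cov(R_i, R_m) / Var(R_m) = 0.03496 / 0.04273 = 0.8182
MRP = 5.20% − 1.62% = 3.58%
E(R) = R_f + β × MRP = 1.62% + 0.8182 × 3.58% = 4.55%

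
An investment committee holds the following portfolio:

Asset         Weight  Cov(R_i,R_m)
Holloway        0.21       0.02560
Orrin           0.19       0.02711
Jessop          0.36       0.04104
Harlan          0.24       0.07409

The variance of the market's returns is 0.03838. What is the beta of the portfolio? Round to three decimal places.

1.123

β_Holloway = 0.02560 / 0.03838 = 0.6670
β_Orrin = 0.02711 / 0.03838 = 0.7064
β_Jessop = 0.04104 / 0.03838 = 1.0693
β_Harlan = 0.07409 / 0.03838 = 1.9304
β_P = Σ w_i β_i = 0.21×0.6670 + 0.19×0.7064 + 0.36×1.0693 + 0.24×1.9304 = 1.1225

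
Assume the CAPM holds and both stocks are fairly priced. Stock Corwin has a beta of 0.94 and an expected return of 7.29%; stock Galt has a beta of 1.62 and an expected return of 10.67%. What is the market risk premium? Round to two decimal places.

Both satisfy E(R) = R_f + β·MRP, so the slope of the SML is
MRP = (10.67% − 7.29%) / (1.62 − 0.94) = 3.38% / 0.68 = 4.9706%

4.97%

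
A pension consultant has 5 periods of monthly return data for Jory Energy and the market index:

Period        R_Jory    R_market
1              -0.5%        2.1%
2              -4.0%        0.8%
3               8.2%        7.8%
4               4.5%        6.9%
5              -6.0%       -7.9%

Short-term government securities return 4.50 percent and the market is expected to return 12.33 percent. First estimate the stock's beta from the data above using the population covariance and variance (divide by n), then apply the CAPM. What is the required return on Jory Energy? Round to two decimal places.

Mean R_i = (-0.5 − 4.0 + 8.2 + 4.5 − 6.0) / 5 = 0.4400%
Mean R_m = (2.1 + 0.8 + 7.8 + 6.9 − 7.9) / 5 = 1.9400%
Σ(R_i − R̄_i)(R_m − R̄_m) = 133.8920  ⇒  Cov = 133.8920 / 5 = 26.7784
Σ(R_m − R̄_m)² = 157.0920  ⇒  Var(R_m) = 157.0920 / 5 = 31.4184
β = Cov / Var(R_m) = 26.7784 / 31.4184 = 0.8523
MRP = 12.33% − 4.50% = 7.83%
E(R) = R_f + β × MRP = 4.50% + 0.8523 × 7.83% = 11.17%

11.17%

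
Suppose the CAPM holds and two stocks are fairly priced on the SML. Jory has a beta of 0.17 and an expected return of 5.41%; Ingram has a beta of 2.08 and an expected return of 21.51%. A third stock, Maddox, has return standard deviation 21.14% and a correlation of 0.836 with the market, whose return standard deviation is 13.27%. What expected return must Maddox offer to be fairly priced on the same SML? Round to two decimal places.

MRP = (21.51% − 5.41%) / (2.08 − 0.17) = 8.4293%
R_f = 5.41% − 0.17 × 8.4293% = 3.9770%
β_Maddox = ρ·σ_i/σ_m = 0.836 × 21.14 / 13.27 = 1.3318
E(R_Maddox) = R_f + β × MRP = 3.9770% + 1.3318 × 8.4293% = 15.20%

15.20%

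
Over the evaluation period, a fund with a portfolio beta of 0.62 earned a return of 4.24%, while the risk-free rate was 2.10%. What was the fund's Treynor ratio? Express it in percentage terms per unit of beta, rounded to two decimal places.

3.45%

Treynor = (R_P − R_f) / β_P = (4.24% − 2.10%) / 0.6200 = 2.14% / 0.6200 = 3.45%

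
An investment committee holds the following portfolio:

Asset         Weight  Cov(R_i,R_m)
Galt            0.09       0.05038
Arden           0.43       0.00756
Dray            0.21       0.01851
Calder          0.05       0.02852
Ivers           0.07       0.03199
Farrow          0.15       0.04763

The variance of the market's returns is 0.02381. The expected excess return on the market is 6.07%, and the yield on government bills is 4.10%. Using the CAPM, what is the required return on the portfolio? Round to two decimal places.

β_Galt = 0.05038 / 0.02381 = 2.1159
β_Arden = 0.00756 / 0.02381 = 0.3175
β_Dray = 0.01851 / 0.02381 = 0.7774
β_Calder = 0.02852 / 0.02381 = 1.1978
β_Ivers = 0.03199 / 0.02381 = 1.3436
β_Farrow = 0.04763 / 0.02381 = 2.0004
β_P = Σ w_i β_i = 0.09×2.1159 + 0.43×0.3175 + 0.21×0.7774 + 0.05×1.1978 + 0.07×1.3436 + 0.15×2.0004 = 0.9442
E(R_P) = R_f + β_P × MRP = 4.10% + 0.9442 × 6.07% = 9.83%

9.83%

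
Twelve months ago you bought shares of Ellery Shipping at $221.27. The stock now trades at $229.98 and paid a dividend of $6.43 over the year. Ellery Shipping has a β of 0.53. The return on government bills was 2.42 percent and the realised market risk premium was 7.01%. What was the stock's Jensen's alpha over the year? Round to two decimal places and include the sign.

Realised HPR = (P1 + D1 − P0) / P0 = (229.98 + 6.43 − 221.27) / 221.27 = 15.14 / 221.27 = 6.8423%
CAPM required = R_f + β·MRP = 2.42% + 0.53 × 7.01% = 6.1353%
α = realised − required = 6.8423% − 6.1353% = +0.71%

+0.71%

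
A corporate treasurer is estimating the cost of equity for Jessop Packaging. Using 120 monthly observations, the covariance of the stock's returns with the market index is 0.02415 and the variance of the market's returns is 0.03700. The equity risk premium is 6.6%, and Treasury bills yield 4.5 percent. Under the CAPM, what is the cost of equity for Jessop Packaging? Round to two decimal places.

8.81%

β = Cov(R_i, R_m) / Var(R_m) = 0.02415 / 0.03700 = 0.6527
E(R) = R_f + β × MRP = 4.5% + 0.6527 × 6.6% = 8.81%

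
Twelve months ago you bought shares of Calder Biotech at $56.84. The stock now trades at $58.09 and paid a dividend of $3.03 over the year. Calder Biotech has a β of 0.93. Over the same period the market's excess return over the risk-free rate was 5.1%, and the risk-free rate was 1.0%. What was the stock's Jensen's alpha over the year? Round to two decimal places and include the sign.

Realised HPR = (P1 + D1 − P0) / P0 = (58.09 + 3.03 − 56.84) / 56.84 = 4.28 / 56.84 = 7.5299%
CAPM required = R_f + β·MRP = 1.0% + 0.93 × 5.1% = 5.7430%
α = realised − required = 7.5299% − 5.7430% = +1.79%

+1.79%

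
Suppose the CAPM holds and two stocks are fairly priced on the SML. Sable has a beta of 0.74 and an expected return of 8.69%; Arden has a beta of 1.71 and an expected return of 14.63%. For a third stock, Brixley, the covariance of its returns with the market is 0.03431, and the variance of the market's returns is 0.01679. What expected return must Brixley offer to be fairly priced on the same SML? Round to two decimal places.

16.67%

MRP = (14.63% − 8.69%) / (1.71 − 0.74) = 6.1237%
R_f = 8.69% − 0.74 × 6.1237% = 4.1585%
β_Brixley = Cov / Var(R_m) = 0.03431 / 0.01679 = 2.0435
E(R_Brixley) = R_f + β × MRP = 4.1585% + 2.0435 × 6.1237% = 16.67%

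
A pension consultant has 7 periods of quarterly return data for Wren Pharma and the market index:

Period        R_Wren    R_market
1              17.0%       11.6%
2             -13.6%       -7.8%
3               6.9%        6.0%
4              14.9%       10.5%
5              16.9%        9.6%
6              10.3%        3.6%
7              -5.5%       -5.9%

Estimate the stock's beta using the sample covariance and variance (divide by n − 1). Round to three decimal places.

1.470

Mean R_i = (17.0 − 13.6 + 6.9 + 14.9 + 16.9 + 10.3 − 5.5) / 7 = 6.7000%
Mean R_m = (11.6 − 7.8 + 6.0 + 10.5 + 9.6 + 3.6 − 5.9) / 7 = 3.9429%
Σ(R_i − R̄_i)(R_m − R̄_m) = 547.9800  ⇒  Cov = 547.9800 / 6 = 91.3300
Σ(R_m − R̄_m)² = 372.7571  ⇒  Var(R_m) = 372.7571 / 6 = 62.1262
β = Cov / Var(R_m) = 91.3300 / 62.1262 = 1.4701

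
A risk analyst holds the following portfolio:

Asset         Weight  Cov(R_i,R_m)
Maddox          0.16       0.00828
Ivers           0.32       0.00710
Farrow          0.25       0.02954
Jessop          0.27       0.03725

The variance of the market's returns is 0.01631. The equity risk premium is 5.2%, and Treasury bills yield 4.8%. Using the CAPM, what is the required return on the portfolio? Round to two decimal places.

β_Maddox = 0.00828 / 0.01631 = 0.5077
β_Ivers = 0.00710 / 0.01631 = 0.4353
β_Farrow = 0.02954 / 0.01631 = 1.8112
β_Jessop = 0.03725 / 0.01631 = 2.2839
β_P = Σ w_i β_i = 0.16×0.5077 + 0.32×0.4353 + 0.25×1.8112 + 0.27×2.2839 = 1.2900
E(R_P) = R_f + β_P × MRP = 4.8% + 1.2900 × 5.2% = 11.51%

11.51%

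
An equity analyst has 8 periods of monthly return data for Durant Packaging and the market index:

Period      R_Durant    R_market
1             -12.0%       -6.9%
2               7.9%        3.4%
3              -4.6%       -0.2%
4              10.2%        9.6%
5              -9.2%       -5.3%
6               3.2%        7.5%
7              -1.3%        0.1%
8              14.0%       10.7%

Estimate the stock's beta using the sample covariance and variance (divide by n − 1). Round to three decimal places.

1.347

Mean R_i = (-12.0 + 7.9 − 4.6 + 10.2 − 9.2 + 3.2 − 1.3 + 14.0) / 8 = 1.0250%
Mean R_m = (-6.9 + 3.4 − 0.2 + 9.6 − 5.3 + 7.5 + 0.1 + 10.7) / 8 = 2.3625%
Σ(R_i − R̄_i)(R_m − R̄_m) = 411.5575  ⇒  Cov = 411.5575 / 7 = 58.7939
Σ(R_m − R̄_m)² = 305.5588  ⇒  Var(R_m) = 305.5588 / 7 = 43.6513
β = Cov / Var(R_m) = 58.7939 / 43.6513 = 1.3469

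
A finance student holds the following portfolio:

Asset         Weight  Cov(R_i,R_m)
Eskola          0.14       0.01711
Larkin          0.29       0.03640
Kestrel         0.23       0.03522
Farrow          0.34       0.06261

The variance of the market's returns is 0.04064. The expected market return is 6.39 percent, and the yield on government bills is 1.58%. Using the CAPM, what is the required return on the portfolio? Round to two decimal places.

6.59%

β_Eskola = 0.01711 / 0.04064 = 0.4210
β_Larkin = 0.03640 / 0.04064 = 0.8957
β_Kestrel = 0.03522 / 0.04064 = 0.8666
β_Farrow = 0.06261 / 0.04064 = 1.5406
β_P = Σ w_i β_i = 0.14×0.4210 + 0.29×0.8957 + 0.23×0.8666 + 0.34×1.5406 = 1.0418
MRP = 6.39% − 1.58% = 4.81%
E(R_P) = R_f + β_P × MRP = 1.58% + 1.0418 × 4.81% = 6.59%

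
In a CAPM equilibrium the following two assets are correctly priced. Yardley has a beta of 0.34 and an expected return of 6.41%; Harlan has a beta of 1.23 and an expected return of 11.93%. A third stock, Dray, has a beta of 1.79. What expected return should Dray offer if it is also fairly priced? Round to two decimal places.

MRP (SML slope) = (11.93% − 6.41%) / (1.23 − 0.34) = 5.52% / 0.89 = 6.2022%
R_f (intercept) = 6.41% − 0.34 × 6.2022% = 4.3013%
E(R_Dray) = R_f + β × MRP = 4.3013% + 1.79 × 6.2022% = 15.40%

15.40%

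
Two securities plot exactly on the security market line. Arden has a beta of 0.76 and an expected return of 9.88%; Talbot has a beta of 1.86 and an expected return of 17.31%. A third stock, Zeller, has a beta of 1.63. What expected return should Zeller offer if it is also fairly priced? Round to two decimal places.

15.76%

MRP (SML slope) = (17.31% − 9.88%) / (1.86 − 0.76) = 7.43% / 1.10 = 6.7545%
R_f (intercept) = 9.88% − 0.76 × 6.7545% = 4.7466%
E(R_Zeller) = R_f + β × MRP = 4.7466% + 1.63 × 6.7545% = 15.76%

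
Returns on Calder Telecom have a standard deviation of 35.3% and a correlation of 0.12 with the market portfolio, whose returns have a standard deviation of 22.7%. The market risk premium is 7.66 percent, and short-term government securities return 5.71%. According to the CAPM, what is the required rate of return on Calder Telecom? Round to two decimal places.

7.14%

β = ρ × σ_i / σ_m = 0.12 × 35.3% / 22.7% = 0.1866
E(R) = 5.71% + 0.1866 × 7.66% = 7.14%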